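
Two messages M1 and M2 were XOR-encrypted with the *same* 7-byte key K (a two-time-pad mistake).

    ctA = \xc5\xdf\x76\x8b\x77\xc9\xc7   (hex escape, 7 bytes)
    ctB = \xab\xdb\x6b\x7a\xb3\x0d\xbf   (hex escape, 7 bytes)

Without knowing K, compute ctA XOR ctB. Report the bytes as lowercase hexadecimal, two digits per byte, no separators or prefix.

6e041df1c4c478

ctA ⊕ ctB = (M1 ⊕ K) ⊕ (M2 ⊕ K) = M1 ⊕ M2 — the shared key cancels under XOR.
c5 ⊕ ab = 6e
df ⊕ db = 04
76 ⊕ 6b = 1d
8b ⊕ 7a = f1
77 ⊕ b3 = c4
c9 ⊕ 0d = c4
c7 ⊕ bf = 78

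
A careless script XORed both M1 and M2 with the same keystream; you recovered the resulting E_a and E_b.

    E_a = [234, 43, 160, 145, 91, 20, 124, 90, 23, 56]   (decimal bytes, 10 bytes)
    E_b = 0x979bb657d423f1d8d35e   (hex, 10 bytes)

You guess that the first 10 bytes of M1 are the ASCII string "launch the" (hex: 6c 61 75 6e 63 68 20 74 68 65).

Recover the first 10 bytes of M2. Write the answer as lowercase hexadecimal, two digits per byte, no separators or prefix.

First, E_a ⊕ E_b = (M1 ⊕ K) ⊕ (M2 ⊕ K) = M1 ⊕ M2, so the key drops out. Then M2 = (M1 ⊕ M2) ⊕ M1 over the first 10 bytes.
byte 0: (ea ⊕ 97) ⊕ 6c = 7d ⊕ 6c = 11
byte 1: (2b ⊕ 9b) ⊕ 61 = b0 ⊕ 61 = d1
byte 2: (a0 ⊕ b6) ⊕ 75 = 16 ⊕ 75 = 63
byte 3: (91 ⊕ 57) ⊕ 6e = c6 ⊕ 6e = a8
byte 4: (5b ⊕ d4) ⊕ 63 = 8f ⊕ 63 = ec
byte 5: (14 ⊕ 23) ⊕ 68 = 37 ⊕ 68 = 5f
byte 6: (7c ⊕ f1) ⊕ 20 = 8d ⊕ 20 = ad
byte 7: (5a ⊕ d8) ⊕ 74 = 82 ⊕ 74 = f6
byte 8: (17 ⊕ d3) ⊕ 68 = c4 ⊕ 68 = ac
byte 9: (38 ⊕ 5e) ⊕ 65 = 66 ⊕ 65 = 03

11d163a8ec5fadf6ac03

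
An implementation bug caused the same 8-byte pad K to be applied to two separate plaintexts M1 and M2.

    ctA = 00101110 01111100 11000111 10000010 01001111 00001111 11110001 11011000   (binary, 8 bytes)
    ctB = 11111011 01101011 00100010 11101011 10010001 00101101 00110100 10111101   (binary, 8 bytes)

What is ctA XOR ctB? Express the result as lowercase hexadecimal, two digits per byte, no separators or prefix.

ctA ⊕ ctB = (M1 ⊕ K) ⊕ (M2 ⊕ K) = M1 ⊕ M2 — the shared key cancels under XOR.
byte 0: 00101110 ⊕ 11111011 = 11010101
byte 1: 01111100 ⊕ 01101011 = 00010111
byte 2: 11000111 ⊕ 00100010 = 11100101
byte 3: 10000010 ⊕ 11101011 = 01101001
byte 4: 01001111 ⊕ 10010001 = 11011110
byte 5: 00001111 ⊕ 00101101 = 00100010
byte 6: 11110001 ⊕ 00110100 = 11000101
byte 7: 11011000 ⊕ 10111101 = 01100101

d517e569de22c565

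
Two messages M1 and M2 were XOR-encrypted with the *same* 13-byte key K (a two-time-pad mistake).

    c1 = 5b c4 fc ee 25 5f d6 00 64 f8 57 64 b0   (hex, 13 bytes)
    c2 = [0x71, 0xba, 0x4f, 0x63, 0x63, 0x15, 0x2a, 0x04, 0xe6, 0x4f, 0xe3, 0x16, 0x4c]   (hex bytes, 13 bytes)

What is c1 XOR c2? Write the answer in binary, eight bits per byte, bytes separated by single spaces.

00101010 01111110 10110011 10001101 01000110 01001010 11111100 00000100 10000010 10110111 10110100 01110010 11111100

c1 ⊕ c2 = (M1 ⊕ K) ⊕ (M2 ⊕ K) = M1 ⊕ M2 — the shared key cancels under XOR.
5b ⊕ 71 = 2a
c4 ⊕ ba = 7e
fc ⊕ 4f = b3
ee ⊕ 63 = 8d
25 ⊕ 63 = 46
5f ⊕ 15 = 4a
d6 ⊕ 2a = fc
00 ⊕ 04 = 04
64 ⊕ e6 = 82
f8 ⊕ 4f = b7
57 ⊕ e3 = b4
64 ⊕ 16 = 72
b0 ⊕ 4c = fc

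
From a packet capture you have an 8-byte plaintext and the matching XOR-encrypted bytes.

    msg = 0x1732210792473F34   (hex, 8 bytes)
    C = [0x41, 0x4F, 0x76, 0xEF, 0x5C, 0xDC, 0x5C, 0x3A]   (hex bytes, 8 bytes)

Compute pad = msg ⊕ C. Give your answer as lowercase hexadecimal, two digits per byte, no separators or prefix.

567d57e8ce9b630e

Since C = msg ⊕ pad, XORing both sides with msg gives pad = msg ⊕ C.
byte 0: 17 ⊕ 41 = 56
byte 1: 32 ⊕ 4f = 7d
byte 2: 21 ⊕ 76 = 57
byte 3: 07 ⊕ ef = e8
byte 4: 92 ⊕ 5c = ce
byte 5: 47 ⊕ dc = 9b
byte 6: 3f ⊕ 5c = 63
byte 7: 34 ⊕ 3a = 0e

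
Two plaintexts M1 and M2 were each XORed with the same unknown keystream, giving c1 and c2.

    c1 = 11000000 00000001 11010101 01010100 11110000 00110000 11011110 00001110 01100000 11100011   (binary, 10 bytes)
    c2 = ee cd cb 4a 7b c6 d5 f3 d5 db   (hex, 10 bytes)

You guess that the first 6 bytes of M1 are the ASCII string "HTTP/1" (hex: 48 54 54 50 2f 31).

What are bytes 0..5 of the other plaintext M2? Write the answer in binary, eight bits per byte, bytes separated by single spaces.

First, c1 ⊕ c2 = (M1 ⊕ K) ⊕ (M2 ⊕ K) = M1 ⊕ M2, so the key drops out. Then M2 = (M1 ⊕ M2) ⊕ M1 over the first 6 bytes.
byte 0: (c0 xor ee) xor 48 = 2e xor 48 = 66
byte 1: (01 xor cd) xor 54 = cc xor 54 = 98
byte 2: (d5 xor cb) xor 54 = 1e xor 54 = 4a
byte 3: (54 xor 4a) xor 50 = 1e xor 50 = 4e
byte 4: (f0 xor 7b) xor 2f = 8b xor 2f = a4
byte 5: (30 xor c6) xor 31 = f6 xor 31 = c7

01100110 10011000 01001010 01001110 10100100 11000111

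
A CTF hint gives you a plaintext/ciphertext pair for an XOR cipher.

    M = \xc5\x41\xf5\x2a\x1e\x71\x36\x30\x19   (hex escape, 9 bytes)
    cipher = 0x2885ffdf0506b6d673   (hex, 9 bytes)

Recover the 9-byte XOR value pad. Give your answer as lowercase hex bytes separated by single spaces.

Since cipher = M ⊕ pad, XORing both sides with M gives pad = M ⊕ cipher.
c5 ^ 28 = ed
41 ^ 85 = c4
f5 ^ ff = 0a
2a ^ df = f5
1e ^ 05 = 1b
71 ^ 06 = 77
36 ^ b6 = 80
30 ^ d6 = e6
19 ^ 73 = 6a

ed c4 0a f5 1b 77 80 e6 6a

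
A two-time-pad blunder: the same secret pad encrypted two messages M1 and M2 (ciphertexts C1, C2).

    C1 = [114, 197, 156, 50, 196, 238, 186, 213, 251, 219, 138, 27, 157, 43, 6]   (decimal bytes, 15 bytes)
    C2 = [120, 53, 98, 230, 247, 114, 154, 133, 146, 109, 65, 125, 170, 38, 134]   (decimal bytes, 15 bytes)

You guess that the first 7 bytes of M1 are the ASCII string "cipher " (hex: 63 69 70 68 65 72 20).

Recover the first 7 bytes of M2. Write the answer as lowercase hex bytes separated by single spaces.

First, C1 ⊕ C2 = (M1 ⊕ K) ⊕ (M2 ⊕ K) = M1 ⊕ M2, so the key drops out. Then M2 = (M1 ⊕ M2) ⊕ M1 over the first 7 bytes.
byte 0: (72 ⊕ 78) ⊕ 63 = 0a ⊕ 63 = 69
byte 1: (c5 ⊕ 35) ⊕ 69 = f0 ⊕ 69 = 99
byte 2: (9c ⊕ 62) ⊕ 70 = fe ⊕ 70 = 8e
byte 3: (32 ⊕ e6) ⊕ 68 = d4 ⊕ 68 = bc
byte 4: (c4 ⊕ f7) ⊕ 65 = 33 ⊕ 65 = 56
byte 5: (ee ⊕ 72) ⊕ 72 = 9c ⊕ 72 = ee
byte 6: (ba ⊕ 9a) ⊕ 20 = 20 ⊕ 20 = 00

69 99 8e bc 56 ee 00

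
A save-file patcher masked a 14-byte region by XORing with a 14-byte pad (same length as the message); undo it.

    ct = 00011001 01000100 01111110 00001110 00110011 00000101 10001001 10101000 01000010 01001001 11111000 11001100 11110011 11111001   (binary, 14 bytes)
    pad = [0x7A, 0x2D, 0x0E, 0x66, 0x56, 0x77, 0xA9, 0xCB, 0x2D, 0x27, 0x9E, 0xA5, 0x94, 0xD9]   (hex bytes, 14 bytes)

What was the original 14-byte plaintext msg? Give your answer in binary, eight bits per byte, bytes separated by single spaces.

XOR is its own inverse, so applying the key byte-wise gives the result directly.
byte 0:  25 ⊕ 122 =  99
byte 1:  68 ⊕  45 = 105
byte 2: 126 ⊕  14 = 112
byte 3:  14 ⊕ 102 = 104
byte 4:  51 ⊕  86 = 101
byte 5:   5 ⊕ 119 = 114
byte 6: 137 ⊕ 169 =  32
byte 7: 168 ⊕ 203 =  99
byte 8:  66 ⊕  45 = 111
byte 9:  73 ⊕  39 = 110
byte 10: 248 ⊕ 158 = 102
byte 11: 204 ⊕ 165 = 105
byte 12: 243 ⊕ 148 = 103
byte 13: 249 ⊕ 217 =  32

01100011 01101001 01110000 01101000 01100101 01110010 00100000 01100011 01101111 01101110 01100110 01101001 01100111 00100000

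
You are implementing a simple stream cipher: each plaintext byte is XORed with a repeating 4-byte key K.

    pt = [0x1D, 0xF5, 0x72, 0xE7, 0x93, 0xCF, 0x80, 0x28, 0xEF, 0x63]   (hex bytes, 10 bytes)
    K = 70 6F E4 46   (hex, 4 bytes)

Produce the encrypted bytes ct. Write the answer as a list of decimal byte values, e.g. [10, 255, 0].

The 4-byte key repeats, so the effective keystream is 70 6f e4 46 70 6f e4 46 70 6f.
byte 0: 1d ^ 70 = 6d
byte 1: f5 ^ 6f = 9a
byte 2: 72 ^ e4 = 96
byte 3: e7 ^ 46 = a1
byte 4: 93 ^ 70 = e3
byte 5: cf ^ 6f = a0
byte 6: 80 ^ e4 = 64
byte 7: 28 ^ 46 = 6e
byte 8: ef ^ 70 = 9f
byte 9: 63 ^ 6f = 0c

[109, 154, 150, 161, 227, 160, 100, 110, 159, 12]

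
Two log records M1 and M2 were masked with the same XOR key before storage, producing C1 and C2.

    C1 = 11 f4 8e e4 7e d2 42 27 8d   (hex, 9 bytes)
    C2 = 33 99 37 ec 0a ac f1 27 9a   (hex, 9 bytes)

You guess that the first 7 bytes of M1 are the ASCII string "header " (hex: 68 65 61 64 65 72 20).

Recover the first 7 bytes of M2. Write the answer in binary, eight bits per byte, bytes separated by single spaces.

01001010 00001000 11011000 01101100 00010001 00001100 10010011

First, C1 ⊕ C2 = (M1 ⊕ K) ⊕ (M2 ⊕ K) = M1 ⊕ M2, so the key drops out. Then M2 = (M1 ⊕ M2) ⊕ M1 over the first 7 bytes.
byte 0: (11 XOR 33) XOR 68 = 22 XOR 68 = 4a
byte 1: (f4 XOR 99) XOR 65 = 6d XOR 65 = 08
byte 2: (8e XOR 37) XOR 61 = b9 XOR 61 = d8
byte 3: (e4 XOR ec) XOR 64 = 08 XOR 64 = 6c
byte 4: (7e XOR 0a) XOR 65 = 74 XOR 65 = 11
byte 5: (d2 XOR ac) XOR 72 = 7e XOR 72 = 0c
byte 6: (42 XOR f1) XOR 20 = b3 XOR 20 = 93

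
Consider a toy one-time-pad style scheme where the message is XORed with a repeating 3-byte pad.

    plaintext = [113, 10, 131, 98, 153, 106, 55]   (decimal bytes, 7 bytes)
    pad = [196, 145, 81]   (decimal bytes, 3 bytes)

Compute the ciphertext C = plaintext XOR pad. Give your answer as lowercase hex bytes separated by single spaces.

The 3-byte key repeats, so the effective keystream is c4 91 51 c4 91 51 c4.
byte 0: 71 xor c4 = b5
byte 1: 0a xor 91 = 9b
byte 2: 83 xor 51 = d2
byte 3: 62 xor c4 = a6
byte 4: 99 xor 91 = 08
byte 5: 6a xor 51 = 3b
byte 6: 37 xor c4 = f3

b5 9b d2 a6 08 3b f3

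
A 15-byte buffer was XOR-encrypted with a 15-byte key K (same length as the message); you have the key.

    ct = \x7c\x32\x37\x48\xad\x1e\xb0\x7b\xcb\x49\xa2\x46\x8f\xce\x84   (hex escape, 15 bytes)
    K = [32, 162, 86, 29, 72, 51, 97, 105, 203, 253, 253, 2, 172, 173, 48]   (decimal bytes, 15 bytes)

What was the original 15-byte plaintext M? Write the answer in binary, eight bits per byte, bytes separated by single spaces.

01011100 10010000 01100001 01010101 11100101 00101101 11010001 00010010 00000000 10110100 01011111 01000100 00100011 01100011 10110100

XOR is its own inverse, so applying the key byte-wise gives the result directly.
byte 0: 124 xor  32 =  92
byte 1:  50 xor 162 = 144
byte 2:  55 xor  86 =  97
byte 3:  72 xor  29 =  85
byte 4: 173 xor  72 = 229
byte 5:  30 xor  51 =  45
byte 6: 176 xor  97 = 209
byte 7: 123 xor 105 =  18
byte 8: 203 xor 203 =   0
byte 9:  73 xor 253 = 180
byte 10: 162 xor 253 =  95
byte 11:  70 xor   2 =  68
byte 12: 143 xor 172 =  35
byte 13: 206 xor 173 =  99
byte 14: 132 xor  48 = 180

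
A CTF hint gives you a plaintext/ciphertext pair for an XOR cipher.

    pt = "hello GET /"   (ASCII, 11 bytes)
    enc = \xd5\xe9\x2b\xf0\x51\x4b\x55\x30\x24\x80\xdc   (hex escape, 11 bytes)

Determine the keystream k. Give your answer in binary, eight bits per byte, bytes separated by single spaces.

10111101 10001100 01000111 10011100 00111110 01101011 00010010 01110101 01110000 10100000 11110011

Since enc = pt ⊕ k, XORing both sides with pt gives k = pt ⊕ enc.
104 XOR 213 = 189
101 XOR 233 = 140
108 XOR  43 =  71
108 XOR 240 = 156
111 XOR  81 =  62
 32 XOR  75 = 107
 71 XOR  85 =  18
 69 XOR  48 = 117
 84 XOR  36 = 112
 32 XOR 128 = 160
 47 XOR 220 = 243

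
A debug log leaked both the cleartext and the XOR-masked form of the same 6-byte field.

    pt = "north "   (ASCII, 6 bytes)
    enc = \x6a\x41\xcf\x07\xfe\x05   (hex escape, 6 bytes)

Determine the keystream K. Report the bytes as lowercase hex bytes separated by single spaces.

04 2e bd 73 96 25

Since enc = pt ⊕ K, XORing both sides with pt gives K = pt ⊕ enc.
byte 0: 6e ⊕ 6a = 04
byte 1: 6f ⊕ 41 = 2e
byte 2: 72 ⊕ cf = bd
byte 3: 74 ⊕ 07 = 73
byte 4: 68 ⊕ fe = 96
byte 5: 20 ⊕ 05 = 25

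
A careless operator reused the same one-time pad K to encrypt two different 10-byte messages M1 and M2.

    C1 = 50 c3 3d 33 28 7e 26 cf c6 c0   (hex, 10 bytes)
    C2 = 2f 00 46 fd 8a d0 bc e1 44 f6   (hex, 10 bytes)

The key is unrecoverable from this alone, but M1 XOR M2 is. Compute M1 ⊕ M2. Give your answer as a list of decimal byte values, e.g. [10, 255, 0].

C1 ⊕ C2 = (M1 ⊕ K) ⊕ (M2 ⊕ K) = M1 ⊕ M2 — the shared key cancels under XOR.
01010000 XOR 00101111 = 01111111
11000011 XOR 00000000 = 11000011
00111101 XOR 01000110 = 01111011
00110011 XOR 11111101 = 11001110
00101000 XOR 10001010 = 10100010
01111110 XOR 11010000 = 10101110
00100110 XOR 10111100 = 10011010
11001111 XOR 11100001 = 00101110
11000110 XOR 01000100 = 10000010
11000000 XOR 11110110 = 00110110

[127, 195, 123, 206, 162, 174, 154, 46, 130, 54]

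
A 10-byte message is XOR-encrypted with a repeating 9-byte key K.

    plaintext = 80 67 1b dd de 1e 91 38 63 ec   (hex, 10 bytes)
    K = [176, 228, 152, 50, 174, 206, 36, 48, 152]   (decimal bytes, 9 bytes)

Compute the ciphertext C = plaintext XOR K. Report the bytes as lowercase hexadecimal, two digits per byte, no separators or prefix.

308383ef70d0b508fb5c

The 9-byte key repeats, so the effective keystream is b0 e4 98 32 ae ce 24 30 98 b0.
byte 0: 10000000 ⊕ 10110000 = 00110000
byte 1: 01100111 ⊕ 11100100 = 10000011
byte 2: 00011011 ⊕ 10011000 = 10000011
byte 3: 11011101 ⊕ 00110010 = 11101111
byte 4: 11011110 ⊕ 10101110 = 01110000
byte 5: 00011110 ⊕ 11001110 = 11010000
byte 6: 10010001 ⊕ 00100100 = 10110101
byte 7: 00111000 ⊕ 00110000 = 00001000
byte 8: 01100011 ⊕ 10011000 = 11111011
byte 9: 11101100 ⊕ 10110000 = 01011100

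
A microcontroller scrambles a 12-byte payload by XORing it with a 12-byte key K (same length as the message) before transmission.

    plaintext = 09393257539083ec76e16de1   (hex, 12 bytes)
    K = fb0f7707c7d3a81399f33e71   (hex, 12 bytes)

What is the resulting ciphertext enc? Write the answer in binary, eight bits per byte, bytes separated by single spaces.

11110010 00110110 01000101 01010000 10010100 01000011 00101011 11111111 11101111 00010010 01010011 10010000

XOR is its own inverse, so applying the key byte-wise gives the result directly.
  9 xor 251 = 242
 57 xor  15 =  54
 50 xor 119 =  69
 87 xor   7 =  80
 83 xor 199 = 148
144 xor 211 =  67
131 xor 168 =  43
236 xor  19 = 255
118 xor 153 = 239
225 xor 243 =  18
109 xor  62 =  83
225 xor 113 = 144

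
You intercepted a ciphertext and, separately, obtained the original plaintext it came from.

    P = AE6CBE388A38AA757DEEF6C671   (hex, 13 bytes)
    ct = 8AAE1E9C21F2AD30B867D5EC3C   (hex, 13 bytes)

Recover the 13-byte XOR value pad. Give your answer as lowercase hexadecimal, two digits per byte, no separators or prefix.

Since ct = P ⊕ pad, XORing both sides with P gives pad = P ⊕ ct.
174 xor 138 =  36
108 xor 174 = 194
190 xor  30 = 160
 56 xor 156 = 164
138 xor  33 = 171
 56 xor 242 = 202
170 xor 173 =   7
117 xor  48 =  69
125 xor 184 = 197
238 xor 103 = 137
246 xor 213 =  35
198 xor 236 =  42
113 xor  60 =  77

24c2a0a4abca0745c589232a4d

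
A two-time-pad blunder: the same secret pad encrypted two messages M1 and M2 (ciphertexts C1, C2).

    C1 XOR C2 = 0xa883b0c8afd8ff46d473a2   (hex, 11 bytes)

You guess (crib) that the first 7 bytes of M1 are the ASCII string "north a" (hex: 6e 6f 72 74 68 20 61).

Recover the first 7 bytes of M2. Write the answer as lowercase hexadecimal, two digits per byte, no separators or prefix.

Since C1 ⊕ C2 = M1 ⊕ M2, XORing with the guessed M1 bytes yields the corresponding M2 bytes: M2 = (C1 ⊕ C2) ⊕ M1.
a8 ^ 6e = c6
83 ^ 6f = ec
b0 ^ 72 = c2
c8 ^ 74 = bc
af ^ 68 = c7
d8 ^ 20 = f8
ff ^ 61 = 9e

c6ecc2bcc7f89e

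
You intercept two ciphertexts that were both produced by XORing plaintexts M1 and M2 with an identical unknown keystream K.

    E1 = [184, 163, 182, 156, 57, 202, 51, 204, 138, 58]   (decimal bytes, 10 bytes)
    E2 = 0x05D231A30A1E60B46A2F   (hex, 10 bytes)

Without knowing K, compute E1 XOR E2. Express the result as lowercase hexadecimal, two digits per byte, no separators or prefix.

E1 ⊕ E2 = (M1 ⊕ K) ⊕ (M2 ⊕ K) = M1 ⊕ M2 — the shared key cancels under XOR.
b8 xor 05 = bd
a3 xor d2 = 71
b6 xor 31 = 87
9c xor a3 = 3f
39 xor 0a = 33
ca xor 1e = d4
33 xor 60 = 53
cc xor b4 = 78
8a xor 6a = e0
3a xor 2f = 15

bd71873f33d45378e015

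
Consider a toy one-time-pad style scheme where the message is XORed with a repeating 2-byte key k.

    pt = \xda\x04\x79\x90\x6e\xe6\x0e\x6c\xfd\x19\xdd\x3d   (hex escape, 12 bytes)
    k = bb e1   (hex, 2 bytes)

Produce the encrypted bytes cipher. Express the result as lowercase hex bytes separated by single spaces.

61 e5 c2 71 d5 07 b5 8d 46 f8 66 dc

The 2-byte key repeats, so the effective keystream is bb e1 bb e1 bb e1 bb e1 bb e1 bb e1.
byte 0: da ^ bb = 61
byte 1: 04 ^ e1 = e5
byte 2: 79 ^ bb = c2
byte 3: 90 ^ e1 = 71
byte 4: 6e ^ bb = d5
byte 5: e6 ^ e1 = 07
byte 6: 0e ^ bb = b5
byte 7: 6c ^ e1 = 8d
byte 8: fd ^ bb = 46
byte 9: 19 ^ e1 = f8
byte 10: dd ^ bb = 66
byte 11: 3d ^ e1 = dc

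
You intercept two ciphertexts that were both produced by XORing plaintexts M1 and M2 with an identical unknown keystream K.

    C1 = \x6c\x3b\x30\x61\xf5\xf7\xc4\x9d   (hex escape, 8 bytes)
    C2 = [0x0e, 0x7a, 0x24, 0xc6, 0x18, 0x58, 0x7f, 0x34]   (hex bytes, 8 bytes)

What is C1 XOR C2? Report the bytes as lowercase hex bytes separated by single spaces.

62 41 14 a7 ed af bb a9

C1 ⊕ C2 = (M1 ⊕ K) ⊕ (M2 ⊕ K) = M1 ⊕ M2 — the shared key cancels under XOR.
byte 0: 6c ⊕ 0e = 62
byte 1: 3b ⊕ 7a = 41
byte 2: 30 ⊕ 24 = 14
byte 3: 61 ⊕ c6 = a7
byte 4: f5 ⊕ 18 = ed
byte 5: f7 ⊕ 58 = af
byte 6: c4 ⊕ 7f = bb
byte 7: 9d ⊕ 34 = a9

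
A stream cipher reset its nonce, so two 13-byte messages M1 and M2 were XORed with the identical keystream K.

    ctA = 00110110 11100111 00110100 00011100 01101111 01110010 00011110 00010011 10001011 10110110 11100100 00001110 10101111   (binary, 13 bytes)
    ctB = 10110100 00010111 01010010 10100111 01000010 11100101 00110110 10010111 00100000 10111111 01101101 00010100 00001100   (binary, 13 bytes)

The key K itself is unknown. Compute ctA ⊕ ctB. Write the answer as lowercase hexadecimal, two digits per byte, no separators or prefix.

82f066bb2d972884ab09891aa3

ctA ⊕ ctB = (M1 ⊕ K) ⊕ (M2 ⊕ K) = M1 ⊕ M2 — the shared key cancels under XOR.
byte 0: 36 ⊕ b4 = 82
byte 1: e7 ⊕ 17 = f0
byte 2: 34 ⊕ 52 = 66
byte 3: 1c ⊕ a7 = bb
byte 4: 6f ⊕ 42 = 2d
byte 5: 72 ⊕ e5 = 97
byte 6: 1e ⊕ 36 = 28
byte 7: 13 ⊕ 97 = 84
byte 8: 8b ⊕ 20 = ab
byte 9: b6 ⊕ bf = 09
byte 10: e4 ⊕ 6d = 89
byte 11: 0e ⊕ 14 = 1a
byte 12: af ⊕ 0c = a3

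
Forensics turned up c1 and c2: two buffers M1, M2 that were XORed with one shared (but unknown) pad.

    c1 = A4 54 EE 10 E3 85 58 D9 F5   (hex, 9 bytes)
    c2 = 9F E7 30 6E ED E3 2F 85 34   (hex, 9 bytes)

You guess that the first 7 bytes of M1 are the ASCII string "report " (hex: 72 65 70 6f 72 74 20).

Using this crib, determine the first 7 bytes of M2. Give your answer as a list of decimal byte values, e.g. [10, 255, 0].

First, c1 ⊕ c2 = (M1 ⊕ K) ⊕ (M2 ⊕ K) = M1 ⊕ M2, so the key drops out. Then M2 = (M1 ⊕ M2) ⊕ M1 over the first 7 bytes.
byte 0: (a4 XOR 9f) XOR 72 = 3b XOR 72 = 49
byte 1: (54 XOR e7) XOR 65 = b3 XOR 65 = d6
byte 2: (ee XOR 30) XOR 70 = de XOR 70 = ae
byte 3: (10 XOR 6e) XOR 6f = 7e XOR 6f = 11
byte 4: (e3 XOR ed) XOR 72 = 0e XOR 72 = 7c
byte 5: (85 XOR e3) XOR 74 = 66 XOR 74 = 12
byte 6: (58 XOR 2f) XOR 20 = 77 XOR 20 = 57

[73, 214, 174, 17, 124, 18, 87]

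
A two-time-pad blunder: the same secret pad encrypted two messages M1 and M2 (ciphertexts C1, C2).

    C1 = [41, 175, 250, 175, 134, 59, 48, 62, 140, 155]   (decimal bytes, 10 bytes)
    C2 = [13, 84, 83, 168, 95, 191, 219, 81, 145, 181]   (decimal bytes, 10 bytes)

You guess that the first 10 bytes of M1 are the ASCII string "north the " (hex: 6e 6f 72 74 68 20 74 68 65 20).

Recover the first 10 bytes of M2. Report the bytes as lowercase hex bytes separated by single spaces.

4a 94 db 73 b1 a4 9f 07 78 0e

First, C1 ⊕ C2 = (M1 ⊕ K) ⊕ (M2 ⊕ K) = M1 ⊕ M2, so the key drops out. Then M2 = (M1 ⊕ M2) ⊕ M1 over the first 10 bytes.
byte 0: (29 xor 0d) xor 6e = 24 xor 6e = 4a
byte 1: (af xor 54) xor 6f = fb xor 6f = 94
byte 2: (fa xor 53) xor 72 = a9 xor 72 = db
byte 3: (af xor a8) xor 74 = 07 xor 74 = 73
byte 4: (86 xor 5f) xor 68 = d9 xor 68 = b1
byte 5: (3b xor bf) xor 20 = 84 xor 20 = a4
byte 6: (30 xor db) xor 74 = eb xor 74 = 9f
byte 7: (3e xor 51) xor 68 = 6f xor 68 = 07
byte 8: (8c xor 91) xor 65 = 1d xor 65 = 78
byte 9: (9b xor b5) xor 20 = 2e xor 20 = 0e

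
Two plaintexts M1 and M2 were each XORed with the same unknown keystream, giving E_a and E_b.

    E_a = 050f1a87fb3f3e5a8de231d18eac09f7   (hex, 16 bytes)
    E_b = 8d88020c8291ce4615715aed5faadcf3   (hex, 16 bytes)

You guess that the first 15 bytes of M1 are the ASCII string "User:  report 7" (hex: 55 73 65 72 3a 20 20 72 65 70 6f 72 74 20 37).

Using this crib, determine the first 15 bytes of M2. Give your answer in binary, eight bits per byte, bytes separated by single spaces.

11011101 11110100 01111101 11111001 01000011 10001110 11010000 01101110 11111101 11100011 00000100 01001110 10100101 00100110 11100010

First, E_a ⊕ E_b = (M1 ⊕ K) ⊕ (M2 ⊕ K) = M1 ⊕ M2, so the key drops out. Then M2 = (M1 ⊕ M2) ⊕ M1 over the first 15 bytes.
byte 0: (05 ⊕ 8d) ⊕ 55 = 88 ⊕ 55 = dd
byte 1: (0f ⊕ 88) ⊕ 73 = 87 ⊕ 73 = f4
byte 2: (1a ⊕ 02) ⊕ 65 = 18 ⊕ 65 = 7d
byte 3: (87 ⊕ 0c) ⊕ 72 = 8b ⊕ 72 = f9
byte 4: (fb ⊕ 82) ⊕ 3a = 79 ⊕ 3a = 43
byte 5: (3f ⊕ 91) ⊕ 20 = ae ⊕ 20 = 8e
byte 6: (3e ⊕ ce) ⊕ 20 = f0 ⊕ 20 = d0
byte 7: (5a ⊕ 46) ⊕ 72 = 1c ⊕ 72 = 6e
byte 8: (8d ⊕ 15) ⊕ 65 = 98 ⊕ 65 = fd
byte 9: (e2 ⊕ 71) ⊕ 70 = 93 ⊕ 70 = e3
byte 10: (31 ⊕ 5a) ⊕ 6f = 6b ⊕ 6f = 04
byte 11: (d1 ⊕ ed) ⊕ 72 = 3c ⊕ 72 = 4e
byte 12: (8e ⊕ 5f) ⊕ 74 = d1 ⊕ 74 = a5
byte 13: (ac ⊕ aa) ⊕ 20 = 06 ⊕ 20 = 26
byte 14: (09 ⊕ dc) ⊕ 37 = d5 ⊕ 37 = e2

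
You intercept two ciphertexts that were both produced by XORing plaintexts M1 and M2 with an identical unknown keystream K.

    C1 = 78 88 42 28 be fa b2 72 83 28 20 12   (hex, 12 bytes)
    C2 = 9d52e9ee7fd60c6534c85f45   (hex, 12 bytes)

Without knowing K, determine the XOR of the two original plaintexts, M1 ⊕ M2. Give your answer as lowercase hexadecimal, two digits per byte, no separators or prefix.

e5daabc6c12cbe17b7e07f57

C1 ⊕ C2 = (M1 ⊕ K) ⊕ (M2 ⊕ K) = M1 ⊕ M2 — the shared key cancels under XOR.
01111000 ^ 10011101 = 11100101
10001000 ^ 01010010 = 11011010
01000010 ^ 11101001 = 10101011
00101000 ^ 11101110 = 11000110
10111110 ^ 01111111 = 11000001
11111010 ^ 11010110 = 00101100
10110010 ^ 00001100 = 10111110
01110010 ^ 01100101 = 00010111
10000011 ^ 00110100 = 10110111
00101000 ^ 11001000 = 11100000
00100000 ^ 01011111 = 01111111
00010010 ^ 01000101 = 01010111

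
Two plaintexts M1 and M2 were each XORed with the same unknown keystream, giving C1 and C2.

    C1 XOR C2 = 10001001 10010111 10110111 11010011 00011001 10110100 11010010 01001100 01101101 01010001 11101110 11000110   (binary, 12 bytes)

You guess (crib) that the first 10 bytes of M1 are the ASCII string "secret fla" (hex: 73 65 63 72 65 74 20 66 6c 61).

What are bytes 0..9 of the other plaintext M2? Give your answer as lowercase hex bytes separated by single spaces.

Since C1 ⊕ C2 = M1 ⊕ M2, XORing with the guessed M1 bytes yields the corresponding M2 bytes: M2 = (C1 ⊕ C2) ⊕ M1.
89 ^ 73 = fa
97 ^ 65 = f2
b7 ^ 63 = d4
d3 ^ 72 = a1
19 ^ 65 = 7c
b4 ^ 74 = c0
d2 ^ 20 = f2
4c ^ 66 = 2a
6d ^ 6c = 01
51 ^ 61 = 30

fa f2 d4 a1 7c c0 f2 2a 01 30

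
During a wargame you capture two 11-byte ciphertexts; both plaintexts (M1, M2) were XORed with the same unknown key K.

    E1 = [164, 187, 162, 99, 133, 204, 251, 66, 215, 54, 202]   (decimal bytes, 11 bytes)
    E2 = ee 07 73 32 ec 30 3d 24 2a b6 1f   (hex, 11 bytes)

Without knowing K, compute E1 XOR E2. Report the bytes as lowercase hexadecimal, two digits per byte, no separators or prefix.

E1 ⊕ E2 = (M1 ⊕ K) ⊕ (M2 ⊕ K) = M1 ⊕ M2 — the shared key cancels under XOR.
a4 ^ ee = 4a
bb ^ 07 = bc
a2 ^ 73 = d1
63 ^ 32 = 51
85 ^ ec = 69
cc ^ 30 = fc
fb ^ 3d = c6
42 ^ 24 = 66
d7 ^ 2a = fd
36 ^ b6 = 80
ca ^ 1f = d5

4abcd15169fcc666fd80d5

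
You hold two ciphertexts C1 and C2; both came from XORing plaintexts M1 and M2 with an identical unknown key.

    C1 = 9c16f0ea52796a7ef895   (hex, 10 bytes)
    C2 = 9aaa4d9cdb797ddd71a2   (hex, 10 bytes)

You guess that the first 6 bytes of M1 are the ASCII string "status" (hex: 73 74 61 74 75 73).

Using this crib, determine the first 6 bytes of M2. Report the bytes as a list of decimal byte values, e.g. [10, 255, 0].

[117, 200, 220, 2, 252, 115]

First, C1 ⊕ C2 = (M1 ⊕ K) ⊕ (M2 ⊕ K) = M1 ⊕ M2, so the key drops out. Then M2 = (M1 ⊕ M2) ⊕ M1 over the first 6 bytes.
byte 0: (9c ⊕ 9a) ⊕ 73 = 06 ⊕ 73 = 75
byte 1: (16 ⊕ aa) ⊕ 74 = bc ⊕ 74 = c8
byte 2: (f0 ⊕ 4d) ⊕ 61 = bd ⊕ 61 = dc
byte 3: (ea ⊕ 9c) ⊕ 74 = 76 ⊕ 74 = 02
byte 4: (52 ⊕ db) ⊕ 75 = 89 ⊕ 75 = fc
byte 5: (79 ⊕ 79) ⊕ 73 = 00 ⊕ 73 = 73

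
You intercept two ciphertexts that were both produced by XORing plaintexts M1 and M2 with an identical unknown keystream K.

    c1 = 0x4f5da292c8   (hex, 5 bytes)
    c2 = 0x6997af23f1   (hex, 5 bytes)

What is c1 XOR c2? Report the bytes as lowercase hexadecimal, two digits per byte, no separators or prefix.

26ca0db139

c1 ⊕ c2 = (M1 ⊕ K) ⊕ (M2 ⊕ K) = M1 ⊕ M2 — the shared key cancels under XOR.
 79 ^ 105 =  38
 93 ^ 151 = 202
162 ^ 175 =  13
146 ^  35 = 177
200 ^ 241 =  57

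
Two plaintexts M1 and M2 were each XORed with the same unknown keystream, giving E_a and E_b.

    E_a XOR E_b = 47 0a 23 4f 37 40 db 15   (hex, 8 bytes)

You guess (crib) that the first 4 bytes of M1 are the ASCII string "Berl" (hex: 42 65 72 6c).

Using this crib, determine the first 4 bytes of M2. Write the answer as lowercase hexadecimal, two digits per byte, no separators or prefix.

Since E_a ⊕ E_b = M1 ⊕ M2, XORing with the guessed M1 bytes yields the corresponding M2 bytes: M2 = (E_a ⊕ E_b) ⊕ M1.
byte 0: 01000111 xor 01000010 = 00000101
byte 1: 00001010 xor 01100101 = 01101111
byte 2: 00100011 xor 01110010 = 01010001
byte 3: 01001111 xor 01101100 = 00100011

056f5123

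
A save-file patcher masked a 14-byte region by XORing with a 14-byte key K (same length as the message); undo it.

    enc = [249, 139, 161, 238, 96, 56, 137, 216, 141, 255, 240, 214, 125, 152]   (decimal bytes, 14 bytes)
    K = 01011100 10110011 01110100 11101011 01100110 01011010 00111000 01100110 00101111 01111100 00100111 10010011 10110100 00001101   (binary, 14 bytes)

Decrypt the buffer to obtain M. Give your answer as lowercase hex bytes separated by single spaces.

a5 38 d5 05 06 62 b1 be a2 83 d7 45 c9 95

XOR is its own inverse, so applying the key byte-wise gives the result directly.
249 xor  92 = 165
139 xor 179 =  56
161 xor 116 = 213
238 xor 235 =   5
 96 xor 102 =   6
 56 xor  90 =  98
137 xor  56 = 177
216 xor 102 = 190
141 xor  47 = 162
255 xor 124 = 131
240 xor  39 = 215
214 xor 147 =  69
125 xor 180 = 201
152 xor  13 = 149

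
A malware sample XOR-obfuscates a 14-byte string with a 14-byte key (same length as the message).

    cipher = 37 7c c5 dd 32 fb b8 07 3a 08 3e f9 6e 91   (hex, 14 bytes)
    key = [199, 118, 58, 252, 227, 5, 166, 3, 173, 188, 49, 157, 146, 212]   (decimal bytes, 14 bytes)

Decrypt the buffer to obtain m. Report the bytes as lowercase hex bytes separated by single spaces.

f0 0a ff 21 d1 fe 1e 04 97 b4 0f 64 fc 45

XOR is its own inverse, so applying the key byte-wise gives the result directly.
byte 0: 37 ^ c7 = f0
byte 1: 7c ^ 76 = 0a
byte 2: c5 ^ 3a = ff
byte 3: dd ^ fc = 21
byte 4: 32 ^ e3 = d1
byte 5: fb ^ 05 = fe
byte 6: b8 ^ a6 = 1e
byte 7: 07 ^ 03 = 04
byte 8: 3a ^ ad = 97
byte 9: 08 ^ bc = b4
byte 10: 3e ^ 31 = 0f
byte 11: f9 ^ 9d = 64
byte 12: 6e ^ 92 = fc
byte 13: 91 ^ d4 = 45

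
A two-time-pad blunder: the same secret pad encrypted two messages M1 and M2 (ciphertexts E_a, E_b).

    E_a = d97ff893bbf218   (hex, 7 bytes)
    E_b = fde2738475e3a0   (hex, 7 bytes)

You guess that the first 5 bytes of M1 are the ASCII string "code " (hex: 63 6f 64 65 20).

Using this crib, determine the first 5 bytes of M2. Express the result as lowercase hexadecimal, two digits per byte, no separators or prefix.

First, E_a ⊕ E_b = (M1 ⊕ K) ⊕ (M2 ⊕ K) = M1 ⊕ M2, so the key drops out. Then M2 = (M1 ⊕ M2) ⊕ M1 over the first 5 bytes.
byte 0: (d9 XOR fd) XOR 63 = 24 XOR 63 = 47
byte 1: (7f XOR e2) XOR 6f = 9d XOR 6f = f2
byte 2: (f8 XOR 73) XOR 64 = 8b XOR 64 = ef
byte 3: (93 XOR 84) XOR 65 = 17 XOR 65 = 72
byte 4: (bb XOR 75) XOR 20 = ce XOR 20 = ee

47f2ef72ee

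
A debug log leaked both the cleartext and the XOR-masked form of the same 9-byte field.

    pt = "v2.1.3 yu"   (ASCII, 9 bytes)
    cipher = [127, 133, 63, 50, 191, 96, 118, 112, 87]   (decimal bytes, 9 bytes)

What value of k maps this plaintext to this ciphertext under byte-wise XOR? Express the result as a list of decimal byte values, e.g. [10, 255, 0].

[9, 183, 17, 3, 145, 83, 86, 9, 34]

Since cipher = pt ⊕ k, XORing both sides with pt gives k = pt ⊕ cipher.
byte 0: 76 ⊕ 7f = 09
byte 1: 32 ⊕ 85 = b7
byte 2: 2e ⊕ 3f = 11
byte 3: 31 ⊕ 32 = 03
byte 4: 2e ⊕ bf = 91
byte 5: 33 ⊕ 60 = 53
byte 6: 20 ⊕ 76 = 56
byte 7: 79 ⊕ 70 = 09
byte 8: 75 ⊕ 57 = 22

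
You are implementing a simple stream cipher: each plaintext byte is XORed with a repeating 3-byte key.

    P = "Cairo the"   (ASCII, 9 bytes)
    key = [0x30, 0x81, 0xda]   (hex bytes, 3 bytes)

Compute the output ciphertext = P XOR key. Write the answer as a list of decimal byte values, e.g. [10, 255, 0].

The 3-byte key repeats, so the effective keystream is 30 81 da 30 81 da 30 81 da.
byte 0: 43 ^ 30 = 73
byte 1: 61 ^ 81 = e0
byte 2: 69 ^ da = b3
byte 3: 72 ^ 30 = 42
byte 4: 6f ^ 81 = ee
byte 5: 20 ^ da = fa
byte 6: 74 ^ 30 = 44
byte 7: 68 ^ 81 = e9
byte 8: 65 ^ da = bf

[115, 224, 179, 66, 238, 250, 68, 233, 191]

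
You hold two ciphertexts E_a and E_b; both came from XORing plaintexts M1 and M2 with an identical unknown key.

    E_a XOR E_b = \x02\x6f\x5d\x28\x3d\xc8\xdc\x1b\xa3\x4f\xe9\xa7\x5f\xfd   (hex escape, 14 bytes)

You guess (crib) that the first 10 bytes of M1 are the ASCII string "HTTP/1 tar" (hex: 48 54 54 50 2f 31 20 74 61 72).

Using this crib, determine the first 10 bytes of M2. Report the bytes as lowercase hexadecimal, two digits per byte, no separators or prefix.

Since E_a ⊕ E_b = M1 ⊕ M2, XORing with the guessed M1 bytes yields the corresponding M2 bytes: M2 = (E_a ⊕ E_b) ⊕ M1.
byte 0: 00000010 xor 01001000 = 01001010
byte 1: 01101111 xor 01010100 = 00111011
byte 2: 01011101 xor 01010100 = 00001001
byte 3: 00101000 xor 01010000 = 01111000
byte 4: 00111101 xor 00101111 = 00010010
byte 5: 11001000 xor 00110001 = 11111001
byte 6: 11011100 xor 00100000 = 11111100
byte 7: 00011011 xor 01110100 = 01101111
byte 8: 10100011 xor 01100001 = 11000010
byte 9: 01001111 xor 01110010 = 00111101

4a3b097812f9fc6fc23d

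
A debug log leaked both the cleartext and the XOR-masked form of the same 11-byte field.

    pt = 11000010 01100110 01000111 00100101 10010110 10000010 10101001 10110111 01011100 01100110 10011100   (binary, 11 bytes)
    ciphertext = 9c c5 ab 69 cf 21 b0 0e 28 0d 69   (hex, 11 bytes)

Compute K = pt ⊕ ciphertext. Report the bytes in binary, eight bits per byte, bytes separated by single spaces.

Since ciphertext = pt ⊕ K, XORing both sides with pt gives K = pt ⊕ ciphertext.
byte 0: c2 XOR 9c = 5e
byte 1: 66 XOR c5 = a3
byte 2: 47 XOR ab = ec
byte 3: 25 XOR 69 = 4c
byte 4: 96 XOR cf = 59
byte 5: 82 XOR 21 = a3
byte 6: a9 XOR b0 = 19
byte 7: b7 XOR 0e = b9
byte 8: 5c XOR 28 = 74
byte 9: 66 XOR 0d = 6b
byte 10: 9c XOR 69 = f5

01011110 10100011 11101100 01001100 01011001 10100011 00011001 10111001 01110100 01101011 11110101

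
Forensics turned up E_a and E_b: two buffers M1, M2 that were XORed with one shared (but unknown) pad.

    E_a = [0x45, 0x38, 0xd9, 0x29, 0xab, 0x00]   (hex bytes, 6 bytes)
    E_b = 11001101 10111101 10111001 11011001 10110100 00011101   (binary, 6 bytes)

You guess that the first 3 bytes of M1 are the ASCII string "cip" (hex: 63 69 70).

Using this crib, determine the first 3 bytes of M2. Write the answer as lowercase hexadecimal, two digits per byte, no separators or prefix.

ebec10

First, E_a ⊕ E_b = (M1 ⊕ K) ⊕ (M2 ⊕ K) = M1 ⊕ M2, so the key drops out. Then M2 = (M1 ⊕ M2) ⊕ M1 over the first 3 bytes.
byte 0: (45 XOR cd) XOR 63 = 88 XOR 63 = eb
byte 1: (38 XOR bd) XOR 69 = 85 XOR 69 = ec
byte 2: (d9 XOR b9) XOR 70 = 60 XOR 70 = 10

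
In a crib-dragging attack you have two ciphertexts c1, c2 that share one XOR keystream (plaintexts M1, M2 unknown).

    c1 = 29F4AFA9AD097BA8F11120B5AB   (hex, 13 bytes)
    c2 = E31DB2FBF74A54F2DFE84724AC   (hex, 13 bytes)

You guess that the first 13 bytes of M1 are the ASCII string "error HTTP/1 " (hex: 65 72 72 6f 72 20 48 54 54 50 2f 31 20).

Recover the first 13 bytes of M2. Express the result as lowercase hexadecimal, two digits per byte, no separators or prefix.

First, c1 ⊕ c2 = (M1 ⊕ K) ⊕ (M2 ⊕ K) = M1 ⊕ M2, so the key drops out. Then M2 = (M1 ⊕ M2) ⊕ M1 over the first 13 bytes.
byte 0: (29 ⊕ e3) ⊕ 65 = ca ⊕ 65 = af
byte 1: (f4 ⊕ 1d) ⊕ 72 = e9 ⊕ 72 = 9b
byte 2: (af ⊕ b2) ⊕ 72 = 1d ⊕ 72 = 6f
byte 3: (a9 ⊕ fb) ⊕ 6f = 52 ⊕ 6f = 3d
byte 4: (ad ⊕ f7) ⊕ 72 = 5a ⊕ 72 = 28
byte 5: (09 ⊕ 4a) ⊕ 20 = 43 ⊕ 20 = 63
byte 6: (7b ⊕ 54) ⊕ 48 = 2f ⊕ 48 = 67
byte 7: (a8 ⊕ f2) ⊕ 54 = 5a ⊕ 54 = 0e
byte 8: (f1 ⊕ df) ⊕ 54 = 2e ⊕ 54 = 7a
byte 9: (11 ⊕ e8) ⊕ 50 = f9 ⊕ 50 = a9
byte 10: (20 ⊕ 47) ⊕ 2f = 67 ⊕ 2f = 48
byte 11: (b5 ⊕ 24) ⊕ 31 = 91 ⊕ 31 = a0
byte 12: (ab ⊕ ac) ⊕ 20 = 07 ⊕ 20 = 27

af9b6f3d2863670e7aa948a027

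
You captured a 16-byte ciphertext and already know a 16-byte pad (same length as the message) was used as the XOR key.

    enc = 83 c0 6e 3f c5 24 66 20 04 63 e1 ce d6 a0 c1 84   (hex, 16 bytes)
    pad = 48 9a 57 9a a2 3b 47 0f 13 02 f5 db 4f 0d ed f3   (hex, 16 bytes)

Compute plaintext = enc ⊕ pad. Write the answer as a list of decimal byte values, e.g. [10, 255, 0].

[203, 90, 57, 165, 103, 31, 33, 47, 23, 97, 20, 21, 153, 173, 44, 119]

XOR is its own inverse, so applying the key byte-wise gives the result directly.
10000011 XOR 01001000 = 11001011
11000000 XOR 10011010 = 01011010
01101110 XOR 01010111 = 00111001
00111111 XOR 10011010 = 10100101
11000101 XOR 10100010 = 01100111
00100100 XOR 00111011 = 00011111
01100110 XOR 01000111 = 00100001
00100000 XOR 00001111 = 00101111
00000100 XOR 00010011 = 00010111
01100011 XOR 00000010 = 01100001
11100001 XOR 11110101 = 00010100
11001110 XOR 11011011 = 00010101
11010110 XOR 01001111 = 10011001
10100000 XOR 00001101 = 10101101
11000001 XOR 11101101 = 00101100
10000100 XOR 11110011 = 01110111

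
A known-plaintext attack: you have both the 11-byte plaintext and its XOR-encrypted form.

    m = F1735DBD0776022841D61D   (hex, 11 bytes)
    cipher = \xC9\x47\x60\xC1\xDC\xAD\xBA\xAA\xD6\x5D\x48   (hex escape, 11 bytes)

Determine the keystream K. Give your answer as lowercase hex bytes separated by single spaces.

Since cipher = m ⊕ K, XORing both sides with m gives K = m ⊕ cipher.
241 ⊕ 201 =  56
115 ⊕  71 =  52
 93 ⊕  96 =  61
189 ⊕ 193 = 124
  7 ⊕ 220 = 219
118 ⊕ 173 = 219
  2 ⊕ 186 = 184
 40 ⊕ 170 = 130
 65 ⊕ 214 = 151
214 ⊕  93 = 139
 29 ⊕  72 =  85

38 34 3d 7c db db b8 82 97 8b 55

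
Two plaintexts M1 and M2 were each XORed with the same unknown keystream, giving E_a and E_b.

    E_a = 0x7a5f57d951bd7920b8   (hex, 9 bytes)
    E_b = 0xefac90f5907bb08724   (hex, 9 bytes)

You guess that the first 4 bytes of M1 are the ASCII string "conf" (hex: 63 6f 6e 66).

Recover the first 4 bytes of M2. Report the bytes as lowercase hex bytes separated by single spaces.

f6 9c a9 4a

First, E_a ⊕ E_b = (M1 ⊕ K) ⊕ (M2 ⊕ K) = M1 ⊕ M2, so the key drops out. Then M2 = (M1 ⊕ M2) ⊕ M1 over the first 4 bytes.
byte 0: (7a XOR ef) XOR 63 = 95 XOR 63 = f6
byte 1: (5f XOR ac) XOR 6f = f3 XOR 6f = 9c
byte 2: (57 XOR 90) XOR 6e = c7 XOR 6e = a9
byte 3: (d9 XOR f5) XOR 66 = 2c XOR 66 = 4a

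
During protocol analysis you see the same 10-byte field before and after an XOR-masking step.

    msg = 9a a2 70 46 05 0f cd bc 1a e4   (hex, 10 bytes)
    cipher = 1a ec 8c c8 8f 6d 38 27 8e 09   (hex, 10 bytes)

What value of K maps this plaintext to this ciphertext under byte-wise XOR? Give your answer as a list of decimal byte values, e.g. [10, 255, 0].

[128, 78, 252, 142, 138, 98, 245, 155, 148, 237]

Since cipher = msg ⊕ K, XORing both sides with msg gives K = msg ⊕ cipher.
9a xor 1a = 80
a2 xor ec = 4e
70 xor 8c = fc
46 xor c8 = 8e
05 xor 8f = 8a
0f xor 6d = 62
cd xor 38 = f5
bc xor 27 = 9b
1a xor 8e = 94
e4 xor 09 = ed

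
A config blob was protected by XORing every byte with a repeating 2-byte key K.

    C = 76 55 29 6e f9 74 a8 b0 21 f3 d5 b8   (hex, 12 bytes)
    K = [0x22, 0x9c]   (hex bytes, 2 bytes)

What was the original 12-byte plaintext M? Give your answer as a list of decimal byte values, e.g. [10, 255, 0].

[84, 201, 11, 242, 219, 232, 138, 44, 3, 111, 247, 36]

The 2-byte key repeats, so the effective keystream is 22 9c 22 9c 22 9c 22 9c 22 9c 22 9c.
byte 0: 76 xor 22 = 54
byte 1: 55 xor 9c = c9
byte 2: 29 xor 22 = 0b
byte 3: 6e xor 9c = f2
byte 4: f9 xor 22 = db
byte 5: 74 xor 9c = e8
byte 6: a8 xor 22 = 8a
byte 7: b0 xor 9c = 2c
byte 8: 21 xor 22 = 03
byte 9: f3 xor 9c = 6f
byte 10: d5 xor 22 = f7
byte 11: b8 xor 9c = 24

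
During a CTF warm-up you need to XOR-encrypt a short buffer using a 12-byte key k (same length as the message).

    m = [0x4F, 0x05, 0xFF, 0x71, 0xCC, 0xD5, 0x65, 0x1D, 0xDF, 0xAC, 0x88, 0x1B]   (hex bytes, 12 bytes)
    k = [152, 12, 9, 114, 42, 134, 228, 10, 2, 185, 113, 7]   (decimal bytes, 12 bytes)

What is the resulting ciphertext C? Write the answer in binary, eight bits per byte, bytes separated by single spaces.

11010111 00001001 11110110 00000011 11100110 01010011 10000001 00010111 11011101 00010101 11111001 00011100

XOR is its own inverse, so applying the key byte-wise gives the result directly.
byte 0: 4f ⊕ 98 = d7
byte 1: 05 ⊕ 0c = 09
byte 2: ff ⊕ 09 = f6
byte 3: 71 ⊕ 72 = 03
byte 4: cc ⊕ 2a = e6
byte 5: d5 ⊕ 86 = 53
byte 6: 65 ⊕ e4 = 81
byte 7: 1d ⊕ 0a = 17
byte 8: df ⊕ 02 = dd
byte 9: ac ⊕ b9 = 15
byte 10: 88 ⊕ 71 = f9
byte 11: 1b ⊕ 07 = 1c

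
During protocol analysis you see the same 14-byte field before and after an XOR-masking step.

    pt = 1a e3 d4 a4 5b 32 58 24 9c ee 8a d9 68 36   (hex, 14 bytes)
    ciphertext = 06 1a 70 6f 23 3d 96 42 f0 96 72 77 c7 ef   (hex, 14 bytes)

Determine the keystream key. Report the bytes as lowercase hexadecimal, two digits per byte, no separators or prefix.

1cf9a4cb780fce666c78f8aeafd9

Since ciphertext = pt ⊕ key, XORing both sides with pt gives key = pt ⊕ ciphertext.
00011010 xor 00000110 = 00011100
11100011 xor 00011010 = 11111001
11010100 xor 01110000 = 10100100
10100100 xor 01101111 = 11001011
01011011 xor 00100011 = 01111000
00110010 xor 00111101 = 00001111
01011000 xor 10010110 = 11001110
00100100 xor 01000010 = 01100110
10011100 xor 11110000 = 01101100
11101110 xor 10010110 = 01111000
10001010 xor 01110010 = 11111000
11011001 xor 01110111 = 10101110
01101000 xor 11000111 = 10101111
00110110 xor 11101111 = 11011001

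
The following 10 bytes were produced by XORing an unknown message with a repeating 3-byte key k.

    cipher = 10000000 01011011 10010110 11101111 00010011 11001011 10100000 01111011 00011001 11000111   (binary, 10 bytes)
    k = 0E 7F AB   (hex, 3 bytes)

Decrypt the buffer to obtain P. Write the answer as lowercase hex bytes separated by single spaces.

The 3-byte key repeats, so the effective keystream is 0e 7f ab 0e 7f ab 0e 7f ab 0e.
byte 0: 80 ⊕ 0e = 8e
byte 1: 5b ⊕ 7f = 24
byte 2: 96 ⊕ ab = 3d
byte 3: ef ⊕ 0e = e1
byte 4: 13 ⊕ 7f = 6c
byte 5: cb ⊕ ab = 60
byte 6: a0 ⊕ 0e = ae
byte 7: 7b ⊕ 7f = 04
byte 8: 19 ⊕ ab = b2
byte 9: c7 ⊕ 0e = c9

8e 24 3d e1 6c 60 ae 04 b2 c9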